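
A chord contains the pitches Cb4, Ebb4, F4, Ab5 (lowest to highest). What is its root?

Reordering Cb, Ebb, F, Ab into stacked thirds gives F–Ab–Cb–Ebb; the bottom of that stack, F, is the root.

F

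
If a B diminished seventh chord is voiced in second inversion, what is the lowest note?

F

B diminished seventh is B–D–F–Ab. Second inversion places the fifth in the bass: F.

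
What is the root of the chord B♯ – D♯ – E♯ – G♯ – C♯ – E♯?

C#

Reordering B#, D#, E#, G#, C# into stacked thirds gives C#–E#–G#–B#–D#; the bottom of that stack, C#, is the root.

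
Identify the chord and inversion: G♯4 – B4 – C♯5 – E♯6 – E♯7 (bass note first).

The pitch classes G#, B, C#, E# arrange in thirds as C#–E#–G#–B: a C# dominant seventh chord.
The lowest note is G#, the fifth of the chord, so this is second inversion (figured bass 4/3).

C# dominant seventh, second inversion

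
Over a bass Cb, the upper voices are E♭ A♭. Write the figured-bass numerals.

6

The notes Cb, Eb, Ab stack in thirds as Ab–Cb–Eb — an Ab minor triad. The bass Cb is the third, so this is first inversion: figured 6.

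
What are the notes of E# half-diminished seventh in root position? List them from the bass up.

Spelling E# half-diminished seventh: E#–G#–B–D#. In root position the root is bass, giving E#, G#, B, D# from the bottom.

E#, G#, B, D#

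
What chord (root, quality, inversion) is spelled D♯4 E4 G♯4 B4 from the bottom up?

E major seventh, third inversion

Reducing to letter names: D#, E, G#, B. These stack in thirds as E–G#–B–D# — an E major seventh chord.
D# is the seventh of E major seventh; seventh in the bass means third inversion (figured bass 4/2).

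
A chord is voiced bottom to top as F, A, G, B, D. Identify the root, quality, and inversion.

G dominant ninth, third inversion

The distinct note names are F, A, G, B, D. Stacked in thirds they read G–B–D–F–A, which is a dominant ninth chord on G.
With the seventh (F) in the bass, the chord is in third inversion.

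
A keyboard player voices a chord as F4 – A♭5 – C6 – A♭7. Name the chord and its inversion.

F minor, root position

The distinct note names are F, Ab, C. Stacked in thirds they read F–Ab–C, which is a minor triad on F.
With the root (F) in the bass, the chord is in root position (figured bass 5/3).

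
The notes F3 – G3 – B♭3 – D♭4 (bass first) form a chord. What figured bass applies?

4/2

The notes F, G, Bb, Db stack in thirds as G–Bb–Db–F — a G half-diminished seventh chord. The bass F is the seventh, so this is third inversion: figured 4/2.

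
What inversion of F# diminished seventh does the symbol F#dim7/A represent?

F#dim7/A means F# diminished seventh with A in the bass. A is the third of F# diminished seventh (F#–A–C–Eb), so this is first inversion.

first inversion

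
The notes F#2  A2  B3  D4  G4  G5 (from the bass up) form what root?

The distinct letter names are F#, A, B, D, G. Arranged as a stack of thirds they read G–B–D–F#–A, so G is the root (a G major ninth chord).

G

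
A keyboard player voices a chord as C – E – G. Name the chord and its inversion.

The pitch classes C, E, G arrange in thirds as C–E–G: a C major triad.
With the root (C) in the bass, the chord is in root position (figured bass 5/3).

C major, root position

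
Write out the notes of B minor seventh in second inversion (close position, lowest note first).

F#, A, B, D

The chord tones are B–D–F#–A. With the fifth (F#) lowest for second inversion: F#, A, B, D.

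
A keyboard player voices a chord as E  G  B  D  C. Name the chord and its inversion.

C major ninth, first inversion

The pitch classes E, G, B, D, C arrange in thirds as C–E–G–B–D: a C major ninth chord.
With the third (E) in the bass, the chord is in first inversion.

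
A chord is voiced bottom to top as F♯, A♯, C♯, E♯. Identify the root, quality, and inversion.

The distinct note names are F#, A#, C#, E#. Stacked in thirds they read F#–A#–C#–E#, which is a major seventh chord on F#.
The lowest note is F#, the root of the chord, so this is root position (figured bass 7).

F# major seventh, root position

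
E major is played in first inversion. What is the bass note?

G#

E major is E–G#–B. First inversion places the third in the bass: G#.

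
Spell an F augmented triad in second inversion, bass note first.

The chord tones are F–A–C#. With the fifth (C#) lowest for second inversion: C#, F, A.

C#, F, A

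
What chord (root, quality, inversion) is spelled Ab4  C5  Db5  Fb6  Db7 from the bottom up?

The distinct note names are Ab, C, Db, Fb. Stacked in thirds they read Db–Fb–Ab–C, which is a minor-major seventh chord on Db.
The lowest note is Ab, the fifth of the chord, so this is second inversion (figured bass 4/3).

Db minor-major seventh, second inversion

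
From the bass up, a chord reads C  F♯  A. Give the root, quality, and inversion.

Reducing to letter names: C, F#, A. These stack in thirds as F#–A–C — an F# diminished triad.
With the fifth (C) in the bass, the chord is in second inversion (figured bass 6/4).

F# diminished, second inversion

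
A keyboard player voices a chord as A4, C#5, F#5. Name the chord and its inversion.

F# minor, first inversion

The pitch classes A, C#, F# arrange in thirds as F#–A–C#: an F# minor triad.
With the third (A) in the bass, the chord is in first inversion (figured bass 6).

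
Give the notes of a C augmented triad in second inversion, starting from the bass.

G#, C, E

The chord tones are C–E–G#. With the fifth (G#) lowest for second inversion: G#, C, E.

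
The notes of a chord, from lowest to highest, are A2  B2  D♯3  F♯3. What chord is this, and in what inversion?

B dominant seventh, third inversion

The distinct note names are A, B, D#, F#. Stacked in thirds they read B–D#–F#–A, which is a dominant seventh chord on B.
With the seventh (A) in the bass, the chord is in third inversion (figured bass 4/2).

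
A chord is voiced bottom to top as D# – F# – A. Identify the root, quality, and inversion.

The pitch classes D#, F#, A arrange in thirds as D#–F#–A: a D# diminished triad.
With the root (D#) in the bass, the chord is in root position (figured bass 5/3).

D# diminished, root position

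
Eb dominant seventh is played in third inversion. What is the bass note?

Db

Eb dominant seventh is Eb–G–Bb–Db. Third inversion places the seventh in the bass: Db.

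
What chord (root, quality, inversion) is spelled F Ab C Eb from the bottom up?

Reducing to letter names: F, Ab, C, Eb. These stack in thirds as F–Ab–C–Eb — an F minor seventh chord.
The lowest note is F, the root of the chord, so this is root position (figured bass 7).

F minor seventh, root position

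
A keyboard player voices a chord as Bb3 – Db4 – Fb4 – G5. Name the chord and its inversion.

G diminished seventh, first inversion

Reducing to letter names: Bb, Db, Fb, G. These stack in thirds as G–Bb–Db–Fb — a G diminished seventh chord.
Bb is the third of G diminished seventh; third in the bass means first inversion (figured bass 6/5).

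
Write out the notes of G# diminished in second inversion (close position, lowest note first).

The chord tones are G#–B–D. With the fifth (D) lowest for second inversion: D, G#, B.

D, G#, B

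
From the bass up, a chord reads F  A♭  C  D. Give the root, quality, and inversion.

Reducing to letter names: F, Ab, C, D. These stack in thirds as D–F–Ab–C — a D half-diminished seventh chord.
F is the third of D half-diminished seventh; third in the bass means first inversion (figured bass 6/5).

D half-diminished seventh, first inversion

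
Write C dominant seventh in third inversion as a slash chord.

C7/Bb

Third inversion of C dominant seventh has the seventh (Bb) in the bass. As a slash chord: C7/Bb.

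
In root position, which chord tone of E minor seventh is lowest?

E minor seventh is E–G–B–D. Root position places the root in the bass: E.

E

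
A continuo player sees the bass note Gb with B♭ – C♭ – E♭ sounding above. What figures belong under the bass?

The notes Gb, Bb, Cb, Eb stack in thirds as Cb–Eb–Gb–Bb — a Cb major seventh chord. The bass Gb is the fifth, so this is second inversion: figured 4/3.

4/3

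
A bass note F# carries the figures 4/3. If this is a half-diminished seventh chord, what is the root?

B#

The figures 4/3 mean the fifth of the chord is in the bass. If F# is the fifth of a half-diminished seventh chord, the root is B# (chord tones B#–D#–F#–A#).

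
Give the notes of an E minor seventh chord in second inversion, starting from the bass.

B, D, E, G

E minor seventh is E–G–B–D. Second inversion puts the fifth (B) in the bass, with the remaining tones above: B, D, E, G.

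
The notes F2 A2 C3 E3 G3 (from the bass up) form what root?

Reordering F, A, C, E, G into stacked thirds gives F–A–C–E–G; the bottom of that stack, F, is the root.

F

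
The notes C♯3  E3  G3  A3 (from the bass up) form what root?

C#, E, G, A are the tones of an A dominant seventh chord (A–C#–E–G), making A the root.

A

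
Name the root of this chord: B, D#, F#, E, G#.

The distinct letter names are B, D#, F#, E, G#. Arranged as a stack of thirds they read E–G#–B–D#–F#, so E is the root (an E major ninth chord).

E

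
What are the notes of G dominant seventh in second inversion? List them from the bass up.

Spelling G dominant seventh: G–B–D–F. In second inversion the fifth is bass, giving D, F, G, B from the bottom.

D, F, G, B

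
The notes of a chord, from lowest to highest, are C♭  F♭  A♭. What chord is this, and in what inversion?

Fb major, second inversion

Reducing to letter names: Cb, Fb, Ab. These stack in thirds as Fb–Ab–Cb — an Fb major triad.
The lowest note is Cb, the fifth of the chord, so this is second inversion (figured bass 6/4).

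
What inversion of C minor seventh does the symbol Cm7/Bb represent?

third inversion

Cm7/Bb means C minor seventh with Bb in the bass. Bb is the seventh of C minor seventh (C–Eb–G–Bb), so this is third inversion.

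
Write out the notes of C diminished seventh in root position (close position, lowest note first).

C, Eb, Gb, Bbb

Spelling C diminished seventh: C–Eb–Gb–Bbb. In root position the root is bass, giving C, Eb, Gb, Bbb from the bottom.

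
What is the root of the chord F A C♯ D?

Reordering F, A, C#, D into stacked thirds gives D–F–A–C#; the bottom of that stack, D, is the root.

D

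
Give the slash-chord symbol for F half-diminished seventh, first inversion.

Fø7/Ab

First inversion of F half-diminished seventh has the third (Ab) in the bass. As a slash chord: Fø7/Ab.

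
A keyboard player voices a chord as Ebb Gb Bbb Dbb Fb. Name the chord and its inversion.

The pitch classes Ebb, Gb, Bbb, Dbb, Fb arrange in thirds as Ebb–Gb–Bbb–Dbb–Fb: an Ebb dominant ninth chord.
The lowest note is Ebb, the root of the chord, so this is root position.

Ebb dominant ninth, root position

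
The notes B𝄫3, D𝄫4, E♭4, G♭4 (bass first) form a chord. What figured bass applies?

The notes Bbb, Dbb, Eb, Gb stack in thirds as Eb–Gb–Bbb–Dbb — an Eb diminished seventh chord. The bass Bbb is the fifth, so this is second inversion: figured 4/3.

4/3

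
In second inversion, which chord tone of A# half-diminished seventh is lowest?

E

The fifth of A# half-diminished seventh (A#–C#–E–G#) is E; that is the bass in second inversion.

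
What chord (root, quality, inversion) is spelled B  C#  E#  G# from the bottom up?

The pitch classes B, C#, E#, G# arrange in thirds as C#–E#–G#–B: a C# dominant seventh chord.
With the seventh (B) in the bass, the chord is in third inversion (figured bass 4/2).

C# dominant seventh, third inversion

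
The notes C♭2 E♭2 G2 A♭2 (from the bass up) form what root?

The distinct letter names are Cb, Eb, G, Ab. Arranged as a stack of thirds they read Ab–Cb–Eb–G, so Ab is the root (an Ab minor-major seventh chord).

Ab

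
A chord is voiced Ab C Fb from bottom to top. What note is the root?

Fb

Reordering Ab, C, Fb into stacked thirds gives Fb–Ab–C; the bottom of that stack, Fb, is the root.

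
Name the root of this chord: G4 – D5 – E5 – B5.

E

G, D, E, B are the tones of an E minor seventh chord (E–G–B–D), making E the root.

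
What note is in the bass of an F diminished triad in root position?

F

The root of F diminished (F–Ab–Cb) is F; that is the bass in root position.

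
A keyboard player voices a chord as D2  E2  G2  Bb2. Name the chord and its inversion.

E half-diminished seventh, third inversion

Reducing to letter names: D, E, G, Bb. These stack in thirds as E–G–Bb–D — an E half-diminished seventh chord.
With the seventh (D) in the bass, the chord is in third inversion (figured bass 4/2).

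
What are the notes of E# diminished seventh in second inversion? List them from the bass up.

B, D, E#, G#

E# diminished seventh is E#–G#–B–D. Second inversion puts the fifth (B) in the bass, with the remaining tones above: B, D, E#, G#.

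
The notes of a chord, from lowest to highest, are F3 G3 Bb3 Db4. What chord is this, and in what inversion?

G half-diminished seventh, third inversion

Reducing to letter names: F, G, Bb, Db. These stack in thirds as G–Bb–Db–F — a G half-diminished seventh chord.
With the seventh (F) in the bass, the chord is in third inversion (figured bass 4/2).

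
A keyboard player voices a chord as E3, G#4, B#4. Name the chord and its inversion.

E augmented, root position

The pitch classes E, G#, B# arrange in thirds as E–G#–B#: an E augmented triad.
E is the root of E augmented; root in the bass means root position (figured bass 5/3).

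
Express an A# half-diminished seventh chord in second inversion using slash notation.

Second inversion of A# half-diminished seventh has the fifth (E) in the bass. As a slash chord: A#ø7/E.

A#ø7/E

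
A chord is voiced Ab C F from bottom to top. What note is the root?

F

Ab, C, F are the tones of an F minor triad (F–Ab–C), making F the root.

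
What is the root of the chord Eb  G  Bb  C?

C

Eb, G, Bb, C are the tones of a C minor seventh chord (C–Eb–G–Bb), making C the root.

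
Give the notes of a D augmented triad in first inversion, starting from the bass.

F#, A#, D

D augmented is D–F#–A#. First inversion puts the third (F#) in the bass, with the remaining tones above: F#, A#, D.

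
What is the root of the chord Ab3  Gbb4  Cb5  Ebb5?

Ab

Ab, Gbb, Cb, Ebb are the tones of an Ab diminished seventh chord (Ab–Cb–Ebb–Gbb), making Ab the root.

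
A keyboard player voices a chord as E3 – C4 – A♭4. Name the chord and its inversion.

Ab augmented, second inversion

Reducing to letter names: E, C, Ab. These stack in thirds as Ab–C–E — an Ab augmented triad.
With the fifth (E) in the bass, the chord is in second inversion (figured bass 6/4).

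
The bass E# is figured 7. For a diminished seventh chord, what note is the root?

The figures 7 mean the root of the chord is in the bass. If E# is the root of a diminished seventh chord, the root is E# (chord tones E#–G#–B–D).

E#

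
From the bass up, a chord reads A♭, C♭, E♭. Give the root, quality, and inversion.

Reducing to letter names: Ab, Cb, Eb. These stack in thirds as Ab–Cb–Eb — an Ab minor triad.
Ab is the root of Ab minor; root in the bass means root position (figured bass 5/3).

Ab minor, root position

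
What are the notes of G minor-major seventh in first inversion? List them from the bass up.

Bb, D, F#, G

Spelling G minor-major seventh: G–Bb–D–F#. In first inversion the third is bass, giving Bb, D, F#, G from the bottom.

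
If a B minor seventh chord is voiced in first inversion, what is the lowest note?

D

The third of B minor seventh (B–D–F#–A) is D; that is the bass in first inversion.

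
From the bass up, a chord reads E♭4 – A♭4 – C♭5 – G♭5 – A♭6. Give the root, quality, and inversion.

Ab minor seventh, second inversion

The distinct note names are Eb, Ab, Cb, Gb. Stacked in thirds they read Ab–Cb–Eb–Gb, which is a minor seventh chord on Ab.
The lowest note is Eb, the fifth of the chord, so this is second inversion (figured bass 4/3).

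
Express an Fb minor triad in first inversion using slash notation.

First inversion of Fb minor has the third (Abb) in the bass. As a slash chord: Fbm/Abb.

Fbm/Abb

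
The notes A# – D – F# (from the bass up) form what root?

A#, D, F# are the tones of a D augmented triad (D–F#–A#), making D the root.

D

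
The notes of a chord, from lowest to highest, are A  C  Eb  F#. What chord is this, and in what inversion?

Reducing to letter names: A, C, Eb, F#. These stack in thirds as F#–A–C–Eb — an F# diminished seventh chord.
The lowest note is A, the third of the chord, so this is first inversion (figured bass 6/5).

F# diminished seventh, first inversion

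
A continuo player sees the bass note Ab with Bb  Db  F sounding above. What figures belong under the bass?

The notes Ab, Bb, Db, F stack in thirds as Bb–Db–F–Ab — a Bb minor seventh chord. The bass Ab is the seventh, so this is third inversion: figured 4/2.

4/2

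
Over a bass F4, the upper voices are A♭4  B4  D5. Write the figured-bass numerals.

The notes F, Ab, B, D stack in thirds as B–D–F–Ab — a B diminished seventh chord. The bass F is the fifth, so this is second inversion: figured 4/3.

4/3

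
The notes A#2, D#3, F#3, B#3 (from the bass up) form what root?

Reordering A#, D#, F#, B# into stacked thirds gives B#–D#–F#–A#; the bottom of that stack, B#, is the root.

B#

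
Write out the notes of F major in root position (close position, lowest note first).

F major is F–A–C. Root position puts the root (F) in the bass, with the remaining tones above: F, A, C.

F, A, C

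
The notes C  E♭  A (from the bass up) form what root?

A

C, Eb, A are the tones of an A diminished triad (A–C–Eb), making A the root.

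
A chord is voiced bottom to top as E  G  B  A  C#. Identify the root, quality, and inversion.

Reducing to letter names: E, G, B, A, C#. These stack in thirds as A–C#–E–G–B — an A dominant ninth chord.
E is the fifth of A dominant ninth; fifth in the bass means second inversion.

A dominant ninth, second inversion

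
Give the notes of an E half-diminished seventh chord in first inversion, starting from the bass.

Spelling E half-diminished seventh: E–G–Bb–D. In first inversion the third is bass, giving G, Bb, D, E from the bottom.

G, Bb, D, E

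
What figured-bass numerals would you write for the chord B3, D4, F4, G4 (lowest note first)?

The notes B, D, F, G stack in thirds as G–B–D–F — a G dominant seventh chord. The bass B is the third, so this is first inversion: figured 6/5.

6/5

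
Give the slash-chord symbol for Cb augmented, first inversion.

Cbaug/Eb

First inversion of Cb augmented has the third (Eb) in the bass. As a slash chord: Cbaug/Eb.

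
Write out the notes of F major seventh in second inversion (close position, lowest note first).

C, E, F, A

F major seventh is F–A–C–E. Second inversion puts the fifth (C) in the bass, with the remaining tones above: C, E, F, A.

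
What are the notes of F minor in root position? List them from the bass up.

F, Ab, C

Spelling F minor: F–Ab–C. In root position the root is bass, giving F, Ab, C from the bottom.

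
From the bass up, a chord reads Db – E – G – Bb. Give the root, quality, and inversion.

Reducing to letter names: Db, E, G, Bb. These stack in thirds as E–G–Bb–Db — an E diminished seventh chord.
Db is the seventh of E diminished seventh; seventh in the bass means third inversion (figured bass 4/2).

E diminished seventh, third inversion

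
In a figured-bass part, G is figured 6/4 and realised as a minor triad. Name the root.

C

The figures 6/4 mean the fifth of the chord is in the bass. If G is the fifth of a minor triad, the root is C (chord tones C–Eb–G).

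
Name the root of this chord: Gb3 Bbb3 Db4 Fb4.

Gb

The distinct letter names are Gb, Bbb, Db, Fb. Arranged as a stack of thirds they read Gb–Bbb–Db–Fb, so Gb is the root (a Gb minor seventh chord).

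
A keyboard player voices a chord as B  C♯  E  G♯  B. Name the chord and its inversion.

The distinct note names are B, C#, E, G#. Stacked in thirds they read C#–E–G#–B, which is a minor seventh chord on C#.
With the seventh (B) in the bass, the chord is in third inversion (figured bass 4/2).

C# minor seventh, third inversion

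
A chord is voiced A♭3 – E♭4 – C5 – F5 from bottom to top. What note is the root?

Reordering Ab, Eb, C, F into stacked thirds gives F–Ab–C–Eb; the bottom of that stack, F, is the root.

F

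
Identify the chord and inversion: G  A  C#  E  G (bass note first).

A dominant seventh, third inversion

Reducing to letter names: G, A, C#, E. These stack in thirds as A–C#–E–G — an A dominant seventh chord.
The lowest note is G, the seventh of the chord, so this is third inversion (figured bass 4/2).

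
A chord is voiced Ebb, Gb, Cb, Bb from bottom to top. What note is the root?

The distinct letter names are Ebb, Gb, Cb, Bb. Arranged as a stack of thirds they read Cb–Ebb–Gb–Bb, so Cb is the root (a Cb minor-major seventh chord).

Cb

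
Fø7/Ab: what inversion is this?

Fø7/Ab means F half-diminished seventh with Ab in the bass. Ab is the third of F half-diminished seventh (F–Ab–Cb–Eb), so this is first inversion.

first inversion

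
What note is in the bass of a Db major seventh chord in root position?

Db major seventh is Db–F–Ab–C. Root position places the root in the bass: Db.

Db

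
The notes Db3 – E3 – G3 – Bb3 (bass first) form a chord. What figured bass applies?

4/2

The notes Db, E, G, Bb stack in thirds as E–G–Bb–Db — an E diminished seventh chord. The bass Db is the seventh, so this is third inversion: figured 4/2.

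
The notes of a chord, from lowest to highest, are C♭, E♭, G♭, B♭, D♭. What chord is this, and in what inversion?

Cb major ninth, root position

Reducing to letter names: Cb, Eb, Gb, Bb, Db. These stack in thirds as Cb–Eb–Gb–Bb–Db — a Cb major ninth chord.
The lowest note is Cb, the root of the chord, so this is root position.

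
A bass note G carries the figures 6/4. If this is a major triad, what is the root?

C

The figures 6/4 mean the fifth of the chord is in the bass. If G is the fifth of a major triad, the root is C (chord tones C–E–G).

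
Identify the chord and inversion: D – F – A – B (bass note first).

B half-diminished seventh, first inversion

The distinct note names are D, F, A, B. Stacked in thirds they read B–D–F–A, which is a half-diminished seventh chord on B.
With the third (D) in the bass, the chord is in first inversion (figured bass 6/5).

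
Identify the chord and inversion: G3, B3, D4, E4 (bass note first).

Reducing to letter names: G, B, D, E. These stack in thirds as E–G–B–D — an E minor seventh chord.
G is the third of E minor seventh; third in the bass means first inversion (figured bass 6/5).

E minor seventh, first inversion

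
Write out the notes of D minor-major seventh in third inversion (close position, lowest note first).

D minor-major seventh is D–F–A–C#. Third inversion puts the seventh (C#) in the bass, with the remaining tones above: C#, D, F, A.

C#, D, F, A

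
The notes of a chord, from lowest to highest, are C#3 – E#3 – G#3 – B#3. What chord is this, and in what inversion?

The pitch classes C#, E#, G#, B# arrange in thirds as C#–E#–G#–B#: a C# major seventh chord.
The lowest note is C#, the root of the chord, so this is root position (figured bass 7).

C# major seventh, root position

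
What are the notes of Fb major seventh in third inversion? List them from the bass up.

Eb, Fb, Ab, Cb

Spelling Fb major seventh: Fb–Ab–Cb–Eb. In third inversion the seventh is bass, giving Eb, Fb, Ab, Cb from the bottom.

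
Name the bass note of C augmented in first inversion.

E

The third of C augmented (C–E–G#) is E; that is the bass in first inversion.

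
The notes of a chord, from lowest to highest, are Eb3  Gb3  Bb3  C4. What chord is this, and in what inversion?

C half-diminished seventh, first inversion

The distinct note names are Eb, Gb, Bb, C. Stacked in thirds they read C–Eb–Gb–Bb, which is a half-diminished seventh chord on C.
The lowest note is Eb, the third of the chord, so this is first inversion (figured bass 6/5).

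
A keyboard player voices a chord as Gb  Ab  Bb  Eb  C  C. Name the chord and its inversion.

Ab dominant ninth, third inversion

Reducing to letter names: Gb, Ab, Bb, Eb, C. These stack in thirds as Ab–C–Eb–Gb–Bb — an Ab dominant ninth chord.
The lowest note is Gb, the seventh of the chord, so this is third inversion.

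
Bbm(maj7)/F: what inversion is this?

Bbm(maj7)/F means Bb minor-major seventh with F in the bass. F is the fifth of Bb minor-major seventh (Bb–Db–F–A), so this is second inversion.

second inversion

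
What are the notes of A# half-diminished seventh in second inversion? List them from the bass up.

The chord tones are A#–C#–E–G#. With the fifth (E) lowest for second inversion: E, G#, A#, C#.

E, G#, A#, C#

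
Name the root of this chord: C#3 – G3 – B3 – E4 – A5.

A

C#, G, B, E, A are the tones of an A dominant ninth chord (A–C#–E–G–B), making A the root.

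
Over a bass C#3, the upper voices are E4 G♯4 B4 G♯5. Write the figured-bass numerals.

The notes C#, E, G#, B stack in thirds as C#–E–G#–B — a C# minor seventh chord. The bass C# is the root, so this is root position: figured 7.

7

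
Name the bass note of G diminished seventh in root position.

The root of G diminished seventh (G–Bb–Db–Fb) is G; that is the bass in root position.

G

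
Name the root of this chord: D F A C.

D, F, A, C are the tones of a D minor seventh chord (D–F–A–C), making D the root.

D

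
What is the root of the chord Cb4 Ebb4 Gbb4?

Cb

Reordering Cb, Ebb, Gbb into stacked thirds gives Cb–Ebb–Gbb; the bottom of that stack, Cb, is the root.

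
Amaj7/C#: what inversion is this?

Amaj7/C# means A major seventh with C# in the bass. C# is the third of A major seventh (A–C#–E–G#), so this is first inversion.

first inversion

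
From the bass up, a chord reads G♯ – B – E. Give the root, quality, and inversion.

Reducing to letter names: G#, B, E. These stack in thirds as E–G#–B — an E major triad.
G# is the third of E major; third in the bass means first inversion (figured bass 6).

E major, first inversion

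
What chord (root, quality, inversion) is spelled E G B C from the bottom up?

C major seventh, first inversion

The pitch classes E, G, B, C arrange in thirds as C–E–G–B: a C major seventh chord.
E is the third of C major seventh; third in the bass means first inversion (figured bass 6/5).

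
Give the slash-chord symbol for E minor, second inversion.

Em/B

Second inversion of E minor has the fifth (B) in the bass. As a slash chord: Em/B.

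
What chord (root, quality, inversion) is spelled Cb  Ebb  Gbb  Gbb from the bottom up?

Cb diminished, root position

The distinct note names are Cb, Ebb, Gbb. Stacked in thirds they read Cb–Ebb–Gbb, which is a diminished triad on Cb.
The lowest note is Cb, the root of the chord, so this is root position (figured bass 5/3).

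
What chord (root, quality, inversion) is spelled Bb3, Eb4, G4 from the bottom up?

The distinct note names are Bb, Eb, G. Stacked in thirds they read Eb–G–Bb, which is a major triad on Eb.
Bb is the fifth of Eb major; fifth in the bass means second inversion (figured bass 6/4).

Eb major, second inversion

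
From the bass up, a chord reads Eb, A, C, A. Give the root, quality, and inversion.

A diminished, second inversion

Reducing to letter names: Eb, A, C. These stack in thirds as A–C–Eb — an A diminished triad.
The lowest note is Eb, the fifth of the chord, so this is second inversion (figured bass 6/4).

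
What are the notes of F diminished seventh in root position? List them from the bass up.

F, Ab, Cb, Ebb

Spelling F diminished seventh: F–Ab–Cb–Ebb. In root position the root is bass, giving F, Ab, Cb, Ebb from the bottom.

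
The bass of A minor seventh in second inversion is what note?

E

A minor seventh is A–C–E–G. Second inversion places the fifth in the bass: E.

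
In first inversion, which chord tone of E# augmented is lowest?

G##

E# augmented is E#–G##–B##. First inversion places the third in the bass: G##.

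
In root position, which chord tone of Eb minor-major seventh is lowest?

In root position the root is lowest. For Eb minor-major seventh (Eb–Gb–Bb–D) that is Eb.

Eb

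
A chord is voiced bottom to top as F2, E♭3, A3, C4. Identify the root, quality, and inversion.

F dominant seventh, root position

The pitch classes F, Eb, A, C arrange in thirds as F–A–C–Eb: an F dominant seventh chord.
With the root (F) in the bass, the chord is in root position (figured bass 7).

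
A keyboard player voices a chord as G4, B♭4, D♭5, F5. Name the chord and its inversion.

G half-diminished seventh, root position

The distinct note names are G, Bb, Db, F. Stacked in thirds they read G–Bb–Db–F, which is a half-diminished seventh chord on G.
G is the root of G half-diminished seventh; root in the bass means root position (figured bass 7).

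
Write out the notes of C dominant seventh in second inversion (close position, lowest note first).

G, Bb, C, E

The chord tones are C–E–G–Bb. With the fifth (G) lowest for second inversion: G, Bb, C, E.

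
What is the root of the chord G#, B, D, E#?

E#

G#, B, D, E# are the tones of an E# diminished seventh chord (E#–G#–B–D), making E# the root.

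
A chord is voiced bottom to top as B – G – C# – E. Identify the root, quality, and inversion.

C# half-diminished seventh, third inversion

The pitch classes B, G, C#, E arrange in thirds as C#–E–G–B: a C# half-diminished seventh chord.
B is the seventh of C# half-diminished seventh; seventh in the bass means third inversion (figured bass 4/2).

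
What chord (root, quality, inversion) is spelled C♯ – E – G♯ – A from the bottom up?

The distinct note names are C#, E, G#, A. Stacked in thirds they read A–C#–E–G#, which is a major seventh chord on A.
With the third (C#) in the bass, the chord is in first inversion (figured bass 6/5).

A major seventh, first inversion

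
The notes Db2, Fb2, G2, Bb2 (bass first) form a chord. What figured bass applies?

4/3

The notes Db, Fb, G, Bb stack in thirds as G–Bb–Db–Fb — a G diminished seventh chord. The bass Db is the fifth, so this is second inversion: figured 4/3.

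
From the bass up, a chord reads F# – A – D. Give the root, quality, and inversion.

Reducing to letter names: F#, A, D. These stack in thirds as D–F#–A — a D major triad.
The lowest note is F#, the third of the chord, so this is first inversion (figured bass 6).

D major, first inversion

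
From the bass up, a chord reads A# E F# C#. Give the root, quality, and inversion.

The distinct note names are A#, E, F#, C#. Stacked in thirds they read F#–A#–C#–E, which is a dominant seventh chord on F#.
A# is the third of F# dominant seventh; third in the bass means first inversion (figured bass 6/5).

F# dominant seventh, first inversion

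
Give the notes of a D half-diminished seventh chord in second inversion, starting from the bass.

The chord tones are D–F–Ab–C. With the fifth (Ab) lowest for second inversion: Ab, C, D, F.

Ab, C, D, F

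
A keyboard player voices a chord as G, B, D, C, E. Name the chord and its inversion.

The pitch classes G, B, D, C, E arrange in thirds as C–E–G–B–D: a C major ninth chord.
The lowest note is G, the fifth of the chord, so this is second inversion.

C major ninth, second inversion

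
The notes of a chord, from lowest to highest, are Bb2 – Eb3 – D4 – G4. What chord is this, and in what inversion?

The distinct note names are Bb, Eb, D, G. Stacked in thirds they read Eb–G–Bb–D, which is a major seventh chord on Eb.
Bb is the fifth of Eb major seventh; fifth in the bass means second inversion (figured bass 4/3).

Eb major seventh, second inversion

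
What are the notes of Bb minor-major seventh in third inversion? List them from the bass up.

A, Bb, Db, F

Spelling Bb minor-major seventh: Bb–Db–F–A. In third inversion the seventh is bass, giving A, Bb, Db, F from the bottom.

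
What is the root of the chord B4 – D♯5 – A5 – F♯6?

B, D#, A, F# are the tones of a B dominant seventh chord (B–D#–F#–A), making B the root.

B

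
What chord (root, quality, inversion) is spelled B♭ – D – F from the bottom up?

Bb major, root position

Reducing to letter names: Bb, D, F. These stack in thirds as Bb–D–F — a Bb major triad.
The lowest note is Bb, the root of the chord, so this is root position (figured bass 5/3).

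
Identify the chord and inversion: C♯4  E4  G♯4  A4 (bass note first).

A major seventh, first inversion

The pitch classes C#, E, G#, A arrange in thirds as A–C#–E–G#: an A major seventh chord.
C# is the third of A major seventh; third in the bass means first inversion (figured bass 6/5).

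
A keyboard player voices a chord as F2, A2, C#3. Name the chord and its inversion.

The distinct note names are F, A, C#. Stacked in thirds they read F–A–C#, which is an augmented triad on F.
The lowest note is F, the root of the chord, so this is root position (figured bass 5/3).

F augmented, root position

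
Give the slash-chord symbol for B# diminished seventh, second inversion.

Second inversion of B# diminished seventh has the fifth (F#) in the bass. As a slash chord: B#dim7/F#.

B#dim7/F#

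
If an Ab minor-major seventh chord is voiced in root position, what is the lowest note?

Ab

In root position the root is lowest. For Ab minor-major seventh (Ab–Cb–Eb–G) that is Ab.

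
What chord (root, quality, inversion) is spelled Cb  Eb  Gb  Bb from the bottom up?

Cb major seventh, root position

The distinct note names are Cb, Eb, Gb, Bb. Stacked in thirds they read Cb–Eb–Gb–Bb, which is a major seventh chord on Cb.
The lowest note is Cb, the root of the chord, so this is root position (figured bass 7).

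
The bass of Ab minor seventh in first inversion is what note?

Cb

In first inversion the third is lowest. For Ab minor seventh (Ab–Cb–Eb–Gb) that is Cb.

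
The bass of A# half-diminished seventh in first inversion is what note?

C#

The third of A# half-diminished seventh (A#–C#–E–G#) is C#; that is the bass in first inversion.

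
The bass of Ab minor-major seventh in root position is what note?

Ab minor-major seventh is Ab–Cb–Eb–G. Root position places the root in the bass: Ab.

Ab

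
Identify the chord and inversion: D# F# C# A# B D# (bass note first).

Reducing to letter names: D#, F#, C#, A#, B. These stack in thirds as B–D#–F#–A#–C# — a B major ninth chord.
With the third (D#) in the bass, the chord is in first inversion.

B major ninth, first inversion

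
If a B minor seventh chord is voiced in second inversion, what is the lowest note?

In second inversion the fifth is lowest. For B minor seventh (B–D–F#–A) that is F#.

F#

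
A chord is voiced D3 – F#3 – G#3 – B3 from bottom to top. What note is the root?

Reordering D, F#, G#, B into stacked thirds gives G#–B–D–F#; the bottom of that stack, G#, is the root.

G#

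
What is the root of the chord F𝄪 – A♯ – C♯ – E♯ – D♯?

D#

The distinct letter names are F##, A#, C#, E#, D#. Arranged as a stack of thirds they read D#–F##–A#–C#–E#, so D# is the root (a D# dominant ninth chord).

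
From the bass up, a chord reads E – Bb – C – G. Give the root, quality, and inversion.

C dominant seventh, first inversion

The pitch classes E, Bb, C, G arrange in thirds as C–E–G–Bb: a C dominant seventh chord.
The lowest note is E, the third of the chord, so this is first inversion (figured bass 6/5).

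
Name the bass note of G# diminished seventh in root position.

In root position the root is lowest. For G# diminished seventh (G#–B–D–F) that is G#.

G#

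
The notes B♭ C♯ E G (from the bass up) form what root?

Bb, C#, E, G are the tones of a C# diminished seventh chord (C#–E–G–Bb), making C# the root.

C#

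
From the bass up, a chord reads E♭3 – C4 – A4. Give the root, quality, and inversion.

A diminished, second inversion

The distinct note names are Eb, C, A. Stacked in thirds they read A–C–Eb, which is a diminished triad on A.
Eb is the fifth of A diminished; fifth in the bass means second inversion (figured bass 6/4).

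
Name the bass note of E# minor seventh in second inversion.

E# minor seventh is E#–G#–B#–D#. Second inversion places the fifth in the bass: B#.

B#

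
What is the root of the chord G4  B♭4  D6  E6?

The distinct letter names are G, Bb, D, E. Arranged as a stack of thirds they read E–G–Bb–D, so E is the root (an E half-diminished seventh chord).

E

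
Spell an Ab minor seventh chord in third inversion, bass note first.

The chord tones are Ab–Cb–Eb–Gb. With the seventh (Gb) lowest for third inversion: Gb, Ab, Cb, Eb.

Gb, Ab, Cb, Eb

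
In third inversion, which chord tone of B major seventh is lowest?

A#

In third inversion the seventh is lowest. For B major seventh (B–D#–F#–A#) that is A#.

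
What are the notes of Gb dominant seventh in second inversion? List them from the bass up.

Db, Fb, Gb, Bb

Gb dominant seventh is Gb–Bb–Db–Fb. Second inversion puts the fifth (Db) in the bass, with the remaining tones above: Db, Fb, Gb, Bb.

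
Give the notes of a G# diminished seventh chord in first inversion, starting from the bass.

The chord tones are G#–B–D–F. With the third (B) lowest for first inversion: B, D, F, G#.

B, D, F, G#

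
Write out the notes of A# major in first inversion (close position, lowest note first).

C##, E#, A#

The chord tones are A#–C##–E#. With the third (C##) lowest for first inversion: C##, E#, A#.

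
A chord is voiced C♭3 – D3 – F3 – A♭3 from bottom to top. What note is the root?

D

Cb, D, F, Ab are the tones of a D diminished seventh chord (D–F–Ab–Cb), making D the root.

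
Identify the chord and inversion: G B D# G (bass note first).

The pitch classes G, B, D# arrange in thirds as G–B–D#: a G augmented triad.
The lowest note is G, the root of the chord, so this is root position (figured bass 5/3).

G augmented, root position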